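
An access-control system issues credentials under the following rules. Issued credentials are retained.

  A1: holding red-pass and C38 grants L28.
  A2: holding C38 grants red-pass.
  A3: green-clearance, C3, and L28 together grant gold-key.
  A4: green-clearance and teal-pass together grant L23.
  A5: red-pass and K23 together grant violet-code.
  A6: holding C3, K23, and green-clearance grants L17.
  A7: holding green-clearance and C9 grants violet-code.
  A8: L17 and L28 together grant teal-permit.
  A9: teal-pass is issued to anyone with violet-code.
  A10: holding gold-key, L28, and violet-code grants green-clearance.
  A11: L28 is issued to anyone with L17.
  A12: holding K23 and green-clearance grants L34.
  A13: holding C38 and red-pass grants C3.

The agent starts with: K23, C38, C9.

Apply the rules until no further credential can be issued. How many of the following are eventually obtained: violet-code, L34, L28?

Holding C38 grants red-pass (A2).
Holding red-pass and C38 grants L28 (A1).
Holding red-pass and K23 grants violet-code (A5).
violet-code: reached.
L34 would need K23 and green-clearance (A12), but green-clearance is never granted.
L28: reached.
Reached: violet-code and L28 — 2 of the 3.

2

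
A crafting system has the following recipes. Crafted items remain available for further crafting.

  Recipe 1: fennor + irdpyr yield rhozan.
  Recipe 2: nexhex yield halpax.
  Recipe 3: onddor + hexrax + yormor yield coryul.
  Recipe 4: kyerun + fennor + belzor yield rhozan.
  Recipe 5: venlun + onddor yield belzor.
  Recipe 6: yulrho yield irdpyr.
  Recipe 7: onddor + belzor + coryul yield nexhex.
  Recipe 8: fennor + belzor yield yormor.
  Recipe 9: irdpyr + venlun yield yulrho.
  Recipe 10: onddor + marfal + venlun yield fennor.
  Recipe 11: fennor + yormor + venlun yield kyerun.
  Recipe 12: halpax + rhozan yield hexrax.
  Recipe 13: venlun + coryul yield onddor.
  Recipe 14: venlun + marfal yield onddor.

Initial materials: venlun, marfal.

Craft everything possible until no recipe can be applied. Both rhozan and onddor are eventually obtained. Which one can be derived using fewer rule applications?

onddor: Using Recipe 14, venlun and marfal make onddor. [1 rule application]
rhozan: Using Recipe 14, venlun and marfal make onddor. onddor + marfal + venlun → fennor (Recipe 10). Using Recipe 5, venlun and onddor make belzor. fennor + belzor → yormor (Recipe 8). Using Recipe 11, fennor, yormor, and venlun make kyerun. Using Recipe 4, kyerun, fennor, and belzor make rhozan. [6 rule applications]
onddor needs fewer.

onddor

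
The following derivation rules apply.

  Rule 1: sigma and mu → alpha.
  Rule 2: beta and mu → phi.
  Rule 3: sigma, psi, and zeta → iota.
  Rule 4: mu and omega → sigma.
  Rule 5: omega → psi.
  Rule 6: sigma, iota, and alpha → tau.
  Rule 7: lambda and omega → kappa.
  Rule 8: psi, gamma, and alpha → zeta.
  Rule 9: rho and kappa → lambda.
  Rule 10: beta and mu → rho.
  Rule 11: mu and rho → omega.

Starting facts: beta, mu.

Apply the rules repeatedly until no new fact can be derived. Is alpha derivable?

beta and mu hold, so rho follows (Rule 10).
From mu and rho, Rule 11 gives omega.
mu and omega hold, so sigma follows (Rule 4).
sigma and mu hold, so alpha follows (Rule 1).

Yes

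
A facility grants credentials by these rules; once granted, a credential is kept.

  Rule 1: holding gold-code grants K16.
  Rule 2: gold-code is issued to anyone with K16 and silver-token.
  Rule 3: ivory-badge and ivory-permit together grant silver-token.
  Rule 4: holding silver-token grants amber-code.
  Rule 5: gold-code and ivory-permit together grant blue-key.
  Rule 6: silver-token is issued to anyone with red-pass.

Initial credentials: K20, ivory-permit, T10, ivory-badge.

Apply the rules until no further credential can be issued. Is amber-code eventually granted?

Holding ivory-badge and ivory-permit grants silver-token (Rule 3).
Holding silver-token grants amber-code (Rule 4).

Yes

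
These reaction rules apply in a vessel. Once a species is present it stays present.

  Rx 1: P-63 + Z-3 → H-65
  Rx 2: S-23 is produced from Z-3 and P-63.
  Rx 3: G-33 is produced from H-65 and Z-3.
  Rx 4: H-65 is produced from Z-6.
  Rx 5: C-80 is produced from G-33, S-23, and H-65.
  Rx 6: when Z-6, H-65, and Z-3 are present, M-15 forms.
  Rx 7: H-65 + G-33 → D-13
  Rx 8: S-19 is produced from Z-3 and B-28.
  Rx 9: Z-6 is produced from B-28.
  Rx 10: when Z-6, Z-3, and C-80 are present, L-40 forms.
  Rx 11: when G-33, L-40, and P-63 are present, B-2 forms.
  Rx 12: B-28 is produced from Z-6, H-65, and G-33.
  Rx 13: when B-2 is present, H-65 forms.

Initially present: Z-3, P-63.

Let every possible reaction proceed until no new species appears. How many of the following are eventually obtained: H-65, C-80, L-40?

Z-3 and P-63 present → S-23 forms (Rx 2).
P-63 and Z-3 present → H-65 forms (Rx 1).
H-65 and Z-3 present → G-33 forms (Rx 3).
G-33, S-23, and H-65 present → C-80 forms (Rx 5).
H-65: reached.
C-80: reached.
L-40 would need Z-6, Z-3, and C-80 (Rx 10), but Z-6 never forms.
Reached: H-65 and C-80 — 2 of the 3.

2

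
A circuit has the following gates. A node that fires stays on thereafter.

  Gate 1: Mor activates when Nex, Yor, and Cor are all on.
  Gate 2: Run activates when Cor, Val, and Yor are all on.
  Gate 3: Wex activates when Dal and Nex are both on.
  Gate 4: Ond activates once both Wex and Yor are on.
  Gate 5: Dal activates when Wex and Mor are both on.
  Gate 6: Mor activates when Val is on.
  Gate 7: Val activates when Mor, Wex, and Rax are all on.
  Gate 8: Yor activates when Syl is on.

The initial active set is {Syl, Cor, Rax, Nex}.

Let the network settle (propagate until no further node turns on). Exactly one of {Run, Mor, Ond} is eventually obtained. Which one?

Gate 8: Syl on → Yor on.
Nex, Yor, and Cor are on, so Mor activates (Gate 1).
Ond would need Wex and Yor (Gate 4), but Wex never turns on. Run would need Cor, Val, and Yor (Gate 2), but Val never turns on.

Mor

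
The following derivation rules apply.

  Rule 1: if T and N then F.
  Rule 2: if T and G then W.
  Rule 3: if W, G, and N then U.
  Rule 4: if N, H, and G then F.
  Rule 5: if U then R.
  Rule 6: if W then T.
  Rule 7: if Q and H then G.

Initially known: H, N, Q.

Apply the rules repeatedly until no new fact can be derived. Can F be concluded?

Q and H hold, so G follows (Rule 7).
From N, H, and G, Rule 4 gives F.

Yes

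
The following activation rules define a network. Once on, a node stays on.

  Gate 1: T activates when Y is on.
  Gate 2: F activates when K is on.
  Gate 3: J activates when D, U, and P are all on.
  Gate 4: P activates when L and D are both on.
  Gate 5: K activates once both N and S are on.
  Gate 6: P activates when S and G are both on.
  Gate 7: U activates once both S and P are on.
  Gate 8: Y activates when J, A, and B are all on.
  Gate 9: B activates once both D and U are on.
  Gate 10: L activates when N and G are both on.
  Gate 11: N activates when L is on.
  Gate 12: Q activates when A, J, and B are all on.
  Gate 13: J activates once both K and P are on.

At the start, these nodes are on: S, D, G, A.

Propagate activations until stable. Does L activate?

L would need N and G (Gate 10), but N never turns on.

No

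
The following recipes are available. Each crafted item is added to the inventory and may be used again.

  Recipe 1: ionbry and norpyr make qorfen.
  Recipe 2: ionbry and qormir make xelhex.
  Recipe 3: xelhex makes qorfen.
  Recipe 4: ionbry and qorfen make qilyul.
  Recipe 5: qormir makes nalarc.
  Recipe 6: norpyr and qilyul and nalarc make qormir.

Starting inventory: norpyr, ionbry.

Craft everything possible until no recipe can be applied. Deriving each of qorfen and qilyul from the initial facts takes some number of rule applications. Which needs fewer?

qorfen

qorfen: Using Recipe 1, ionbry and norpyr make qorfen. [1 rule application]
qilyul: Using Recipe 1, ionbry and norpyr make qorfen. ionbry and qorfen → qilyul (Recipe 4). [2 rule applications]
qorfen needs fewer.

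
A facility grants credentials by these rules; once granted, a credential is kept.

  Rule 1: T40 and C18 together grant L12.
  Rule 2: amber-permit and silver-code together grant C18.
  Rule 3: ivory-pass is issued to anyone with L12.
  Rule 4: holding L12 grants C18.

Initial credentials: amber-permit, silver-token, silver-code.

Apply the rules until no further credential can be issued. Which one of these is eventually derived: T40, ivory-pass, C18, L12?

C18

Holding amber-permit and silver-code grants C18 (Rule 2).
L12 would need T40 and C18 (Rule 1), but T40 is never granted. No rule produces T40, and it is not given. ivory-pass would need L12 (Rule 3), but L12 is never granted.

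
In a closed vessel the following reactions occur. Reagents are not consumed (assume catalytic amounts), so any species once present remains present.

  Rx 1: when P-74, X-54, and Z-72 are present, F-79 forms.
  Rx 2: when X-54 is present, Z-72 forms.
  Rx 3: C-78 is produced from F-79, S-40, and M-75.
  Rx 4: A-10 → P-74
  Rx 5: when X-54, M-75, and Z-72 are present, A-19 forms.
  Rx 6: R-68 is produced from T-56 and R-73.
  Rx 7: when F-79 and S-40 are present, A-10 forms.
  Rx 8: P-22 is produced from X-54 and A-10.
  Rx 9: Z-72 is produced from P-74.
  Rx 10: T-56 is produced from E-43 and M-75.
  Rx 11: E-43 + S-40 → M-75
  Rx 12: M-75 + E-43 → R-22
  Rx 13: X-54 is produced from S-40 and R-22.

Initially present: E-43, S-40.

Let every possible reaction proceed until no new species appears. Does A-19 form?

E-43 and S-40 present → M-75 forms (Rx 11).
M-75 and E-43 present → R-22 forms (Rx 12).
S-40 and R-22 present → X-54 forms (Rx 13).
X-54 present → Z-72 forms (Rx 2).
X-54, M-75, and Z-72 present → A-19 forms (Rx 5).

Yes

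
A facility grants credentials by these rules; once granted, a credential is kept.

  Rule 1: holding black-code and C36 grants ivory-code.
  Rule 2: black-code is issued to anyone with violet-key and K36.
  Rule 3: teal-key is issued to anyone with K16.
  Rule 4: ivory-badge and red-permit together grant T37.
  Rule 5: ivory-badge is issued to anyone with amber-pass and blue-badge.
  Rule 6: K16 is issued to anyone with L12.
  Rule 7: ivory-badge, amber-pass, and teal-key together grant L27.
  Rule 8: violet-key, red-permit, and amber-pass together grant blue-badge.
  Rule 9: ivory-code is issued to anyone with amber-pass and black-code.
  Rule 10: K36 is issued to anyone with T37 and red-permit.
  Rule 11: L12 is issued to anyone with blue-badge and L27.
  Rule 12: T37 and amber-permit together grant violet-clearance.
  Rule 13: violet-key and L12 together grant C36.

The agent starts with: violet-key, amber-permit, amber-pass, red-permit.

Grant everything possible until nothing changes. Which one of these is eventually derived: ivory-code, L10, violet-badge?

ivory-code

Holding violet-key, red-permit, and amber-pass grants blue-badge (Rule 8).
Holding amber-pass and blue-badge grants ivory-badge (Rule 5).
Holding ivory-badge and red-permit grants T37 (Rule 4).
Holding T37 and red-permit grants K36 (Rule 10).
Holding violet-key and K36 grants black-code (Rule 2).
Holding amber-pass and black-code grants ivory-code (Rule 9).
No rule produces violet-badge, and it is not given. No rule produces L10, and it is not given.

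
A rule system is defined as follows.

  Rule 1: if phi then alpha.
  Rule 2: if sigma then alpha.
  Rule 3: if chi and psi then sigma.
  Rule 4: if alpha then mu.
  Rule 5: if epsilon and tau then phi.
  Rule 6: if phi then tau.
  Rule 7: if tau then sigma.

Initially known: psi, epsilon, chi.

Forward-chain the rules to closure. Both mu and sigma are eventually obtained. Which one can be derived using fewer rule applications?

sigma: chi and psi hold, so sigma follows (Rule 3). [1 rule application]
mu: From chi and psi, Rule 3 gives sigma. sigma holds, so alpha follows (Rule 2). alpha holds, so mu follows (Rule 4). [3 rule applications]
sigma needs fewer.

sigma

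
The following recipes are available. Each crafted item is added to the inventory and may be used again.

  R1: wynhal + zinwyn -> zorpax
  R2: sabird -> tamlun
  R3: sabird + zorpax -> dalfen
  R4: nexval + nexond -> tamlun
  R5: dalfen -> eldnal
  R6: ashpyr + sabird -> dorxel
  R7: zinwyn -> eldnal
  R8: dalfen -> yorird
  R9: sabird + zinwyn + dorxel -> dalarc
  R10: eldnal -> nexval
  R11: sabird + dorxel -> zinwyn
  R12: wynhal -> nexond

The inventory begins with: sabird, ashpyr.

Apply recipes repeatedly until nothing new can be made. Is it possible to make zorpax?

zorpax would need wynhal and zinwyn (R1), but wynhal is never obtained.

No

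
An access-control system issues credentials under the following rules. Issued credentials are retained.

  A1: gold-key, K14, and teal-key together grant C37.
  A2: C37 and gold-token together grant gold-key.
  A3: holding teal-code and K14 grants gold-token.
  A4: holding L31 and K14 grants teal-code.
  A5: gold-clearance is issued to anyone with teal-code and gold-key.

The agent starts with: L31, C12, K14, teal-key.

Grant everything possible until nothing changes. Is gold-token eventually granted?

Holding L31 and K14 grants teal-code (A4).
Holding teal-code and K14 grants gold-token (A3).

Yes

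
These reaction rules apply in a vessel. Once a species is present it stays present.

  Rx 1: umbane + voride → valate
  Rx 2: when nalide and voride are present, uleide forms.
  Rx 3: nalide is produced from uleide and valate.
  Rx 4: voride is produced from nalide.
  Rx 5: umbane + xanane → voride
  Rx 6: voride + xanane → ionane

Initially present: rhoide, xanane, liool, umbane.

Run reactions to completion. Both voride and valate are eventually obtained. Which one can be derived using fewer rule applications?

voride: umbane and xanane present → voride forms (Rx 5). [1 rule application]
valate: umbane and xanane present → voride forms (Rx 5). umbane and voride present → valate forms (Rx 1). [2 rule applications]
voride needs fewer.

voride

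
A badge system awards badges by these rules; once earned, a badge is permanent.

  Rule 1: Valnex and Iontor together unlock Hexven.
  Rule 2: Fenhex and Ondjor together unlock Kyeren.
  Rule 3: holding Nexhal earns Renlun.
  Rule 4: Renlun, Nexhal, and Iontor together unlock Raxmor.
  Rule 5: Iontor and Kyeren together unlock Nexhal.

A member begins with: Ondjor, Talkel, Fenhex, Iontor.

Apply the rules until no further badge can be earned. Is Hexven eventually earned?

No

Hexven would need Valnex and Iontor (Rule 1), but Valnex is never earned.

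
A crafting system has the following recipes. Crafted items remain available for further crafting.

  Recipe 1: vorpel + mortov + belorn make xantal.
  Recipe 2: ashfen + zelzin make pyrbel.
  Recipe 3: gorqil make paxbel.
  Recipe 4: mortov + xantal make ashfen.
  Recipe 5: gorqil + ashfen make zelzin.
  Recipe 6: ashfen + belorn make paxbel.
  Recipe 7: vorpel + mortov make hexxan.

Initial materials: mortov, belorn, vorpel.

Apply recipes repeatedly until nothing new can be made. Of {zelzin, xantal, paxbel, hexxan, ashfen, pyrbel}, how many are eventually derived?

Using Recipe 1, vorpel, mortov, and belorn make xantal.
Using Recipe 7, vorpel and mortov make hexxan.
mortov + xantal → ashfen (Recipe 4).
Using Recipe 6, ashfen and belorn make paxbel.
zelzin would need gorqil and ashfen (Recipe 5), but gorqil is never obtained.
xantal: reached.
paxbel: reached.
hexxan: reached.
ashfen: reached.
pyrbel would need ashfen and zelzin (Recipe 2), but zelzin is never obtained.
Reached: xantal, paxbel, hexxan, and ashfen — 4 of the 6.

4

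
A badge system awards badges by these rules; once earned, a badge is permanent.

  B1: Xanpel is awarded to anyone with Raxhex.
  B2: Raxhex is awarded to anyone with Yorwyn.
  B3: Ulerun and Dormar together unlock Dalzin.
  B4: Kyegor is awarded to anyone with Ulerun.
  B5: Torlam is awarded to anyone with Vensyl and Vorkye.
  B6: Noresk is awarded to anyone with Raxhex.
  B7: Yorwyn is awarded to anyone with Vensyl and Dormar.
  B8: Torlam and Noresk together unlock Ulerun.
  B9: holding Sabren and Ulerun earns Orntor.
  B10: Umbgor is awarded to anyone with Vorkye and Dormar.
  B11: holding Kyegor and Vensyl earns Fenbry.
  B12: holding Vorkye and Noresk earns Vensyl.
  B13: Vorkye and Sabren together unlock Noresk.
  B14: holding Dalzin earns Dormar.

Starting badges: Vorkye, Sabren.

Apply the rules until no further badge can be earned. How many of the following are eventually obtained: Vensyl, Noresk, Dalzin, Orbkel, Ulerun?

3

With Vorkye and Sabren, Noresk is earned (B13).
With Vorkye and Noresk, Vensyl is earned (B12).
With Vensyl and Vorkye, Torlam is earned (B5).
With Torlam and Noresk, Ulerun is earned (B8).
Vensyl: reached.
Noresk: reached.
Dalzin would need Ulerun and Dormar (B3), but Dormar is never earned.
No rule produces Orbkel, and it is not given.
Ulerun: reached.
Reached: Vensyl, Noresk, and Ulerun — 3 of the 5.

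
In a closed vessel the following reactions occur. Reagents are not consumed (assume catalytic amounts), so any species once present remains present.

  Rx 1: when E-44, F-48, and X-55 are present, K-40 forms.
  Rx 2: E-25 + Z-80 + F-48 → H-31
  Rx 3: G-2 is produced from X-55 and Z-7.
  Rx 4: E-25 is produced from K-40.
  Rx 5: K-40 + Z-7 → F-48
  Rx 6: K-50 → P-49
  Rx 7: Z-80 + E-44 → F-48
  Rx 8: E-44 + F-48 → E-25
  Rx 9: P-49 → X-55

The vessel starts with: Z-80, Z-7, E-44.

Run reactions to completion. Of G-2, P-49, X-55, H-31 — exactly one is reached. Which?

Z-80 and E-44 present → F-48 forms (Rx 7).
E-44 and F-48 present → E-25 forms (Rx 8).
E-25, Z-80, and F-48 present → H-31 forms (Rx 2).
X-55 would need P-49 (Rx 9), but P-49 never forms. P-49 would need K-50 (Rx 6), but K-50 never forms. G-2 would need X-55 and Z-7 (Rx 3), but X-55 never forms.

H-31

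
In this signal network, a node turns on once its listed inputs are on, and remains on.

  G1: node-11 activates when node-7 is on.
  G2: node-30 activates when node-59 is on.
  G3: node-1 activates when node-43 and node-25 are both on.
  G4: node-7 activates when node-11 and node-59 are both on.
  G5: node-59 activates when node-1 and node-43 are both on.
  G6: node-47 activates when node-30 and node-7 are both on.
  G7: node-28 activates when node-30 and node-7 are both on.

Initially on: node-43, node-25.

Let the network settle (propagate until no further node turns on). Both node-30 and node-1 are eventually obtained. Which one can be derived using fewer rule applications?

node-1: node-43 and node-25 are on, so node-1 activates (G3). [1 rule application]
node-30: node-43 and node-25 are on, so node-1 activates (G3). node-1 and node-43 are on, so node-59 activates (G5). G2: node-59 on → node-30 on. [3 rule applications]
node-1 needs fewer.

node-1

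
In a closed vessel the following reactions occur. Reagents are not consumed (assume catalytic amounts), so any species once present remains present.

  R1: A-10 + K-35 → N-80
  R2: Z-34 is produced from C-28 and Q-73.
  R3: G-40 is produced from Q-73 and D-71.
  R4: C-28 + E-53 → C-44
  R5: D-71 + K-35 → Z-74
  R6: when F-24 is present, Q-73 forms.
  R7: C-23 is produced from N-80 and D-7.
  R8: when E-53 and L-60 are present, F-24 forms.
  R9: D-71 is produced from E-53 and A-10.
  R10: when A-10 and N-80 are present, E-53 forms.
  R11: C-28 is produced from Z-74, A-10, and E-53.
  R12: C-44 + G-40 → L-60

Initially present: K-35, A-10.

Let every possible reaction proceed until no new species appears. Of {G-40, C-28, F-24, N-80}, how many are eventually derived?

A-10 and K-35 present → N-80 forms (R1).
A-10 and N-80 present → E-53 forms (R10).
E-53 and A-10 present → D-71 forms (R9).
D-71 and K-35 present → Z-74 forms (R5).
Z-74, A-10, and E-53 present → C-28 forms (R11).
G-40 would need Q-73 and D-71 (R3), but Q-73 never forms.
C-28: reached.
F-24 would need E-53 and L-60 (R8), but L-60 never forms.
N-80: reached.
Reached: C-28 and N-80 — 2 of the 4.

2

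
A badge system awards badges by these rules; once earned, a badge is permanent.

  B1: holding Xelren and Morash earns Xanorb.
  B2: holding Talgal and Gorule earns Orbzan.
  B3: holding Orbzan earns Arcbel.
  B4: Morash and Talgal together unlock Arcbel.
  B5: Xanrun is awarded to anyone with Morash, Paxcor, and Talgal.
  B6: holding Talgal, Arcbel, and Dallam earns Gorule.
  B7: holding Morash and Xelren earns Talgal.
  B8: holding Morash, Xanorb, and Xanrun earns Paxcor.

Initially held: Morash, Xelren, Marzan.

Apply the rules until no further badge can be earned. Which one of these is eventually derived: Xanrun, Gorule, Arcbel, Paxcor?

Arcbel

With Morash and Xelren, Talgal is earned (B7).
With Morash and Talgal, Arcbel is earned (B4).
Gorule would need Talgal, Arcbel, and Dallam (B6), but Dallam is never earned. Paxcor would need Morash, Xanorb, and Xanrun (B8), but Xanrun is never earned. Xanrun would need Morash, Paxcor, and Talgal (B5), but Paxcor is never earned.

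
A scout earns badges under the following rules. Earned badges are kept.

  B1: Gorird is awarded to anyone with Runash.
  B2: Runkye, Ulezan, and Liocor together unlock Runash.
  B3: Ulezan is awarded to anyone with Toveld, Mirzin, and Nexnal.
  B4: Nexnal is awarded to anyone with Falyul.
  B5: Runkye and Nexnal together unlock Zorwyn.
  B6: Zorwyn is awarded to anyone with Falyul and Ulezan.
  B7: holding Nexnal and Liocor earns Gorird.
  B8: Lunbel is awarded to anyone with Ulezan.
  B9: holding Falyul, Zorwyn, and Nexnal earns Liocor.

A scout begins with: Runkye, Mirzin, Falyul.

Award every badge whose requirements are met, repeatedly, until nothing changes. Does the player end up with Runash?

No

Runash would need Runkye, Ulezan, and Liocor (B2), but Ulezan is never earned.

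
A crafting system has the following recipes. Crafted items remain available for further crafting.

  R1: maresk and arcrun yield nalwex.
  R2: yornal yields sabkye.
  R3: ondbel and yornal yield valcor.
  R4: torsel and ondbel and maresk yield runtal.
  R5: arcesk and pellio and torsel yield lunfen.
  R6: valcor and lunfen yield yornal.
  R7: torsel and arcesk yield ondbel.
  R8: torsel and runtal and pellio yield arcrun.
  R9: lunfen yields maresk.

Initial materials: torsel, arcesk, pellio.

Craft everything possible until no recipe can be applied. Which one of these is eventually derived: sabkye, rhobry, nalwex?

nalwex

arcesk and pellio and torsel → lunfen (R5).
torsel and arcesk → ondbel (R7).
Using R9, lunfen makes maresk.
Using R4, torsel, ondbel, and maresk make runtal.
torsel and runtal and pellio → arcrun (R8).
maresk and arcrun → nalwex (R1).
No rule produces rhobry, and it is not given. sabkye would need yornal (R2), but yornal is never obtained.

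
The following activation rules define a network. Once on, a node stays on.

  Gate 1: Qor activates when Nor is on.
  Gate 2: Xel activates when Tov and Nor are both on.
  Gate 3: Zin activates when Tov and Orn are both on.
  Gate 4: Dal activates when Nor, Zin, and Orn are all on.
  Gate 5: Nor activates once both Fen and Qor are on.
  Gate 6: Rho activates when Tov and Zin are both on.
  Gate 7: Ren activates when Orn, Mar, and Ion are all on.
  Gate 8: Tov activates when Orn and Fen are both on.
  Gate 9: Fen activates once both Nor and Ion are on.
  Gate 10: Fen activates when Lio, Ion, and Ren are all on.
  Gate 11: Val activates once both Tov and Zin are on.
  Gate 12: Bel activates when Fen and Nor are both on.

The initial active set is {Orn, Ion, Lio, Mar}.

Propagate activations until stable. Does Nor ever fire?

Nor would need Fen and Qor (Gate 5), but Qor never turns on.

No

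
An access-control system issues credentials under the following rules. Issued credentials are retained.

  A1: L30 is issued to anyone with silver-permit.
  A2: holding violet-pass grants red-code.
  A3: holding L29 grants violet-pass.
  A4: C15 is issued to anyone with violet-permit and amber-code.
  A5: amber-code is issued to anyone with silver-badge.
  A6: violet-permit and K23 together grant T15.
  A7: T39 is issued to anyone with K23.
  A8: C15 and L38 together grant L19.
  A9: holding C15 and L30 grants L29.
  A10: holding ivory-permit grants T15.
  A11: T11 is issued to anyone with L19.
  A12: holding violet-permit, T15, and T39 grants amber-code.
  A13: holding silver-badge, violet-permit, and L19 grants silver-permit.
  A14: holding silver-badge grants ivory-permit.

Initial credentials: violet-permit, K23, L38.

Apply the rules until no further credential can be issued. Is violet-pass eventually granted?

violet-pass would need L29 (A3), but L29 is never granted.

No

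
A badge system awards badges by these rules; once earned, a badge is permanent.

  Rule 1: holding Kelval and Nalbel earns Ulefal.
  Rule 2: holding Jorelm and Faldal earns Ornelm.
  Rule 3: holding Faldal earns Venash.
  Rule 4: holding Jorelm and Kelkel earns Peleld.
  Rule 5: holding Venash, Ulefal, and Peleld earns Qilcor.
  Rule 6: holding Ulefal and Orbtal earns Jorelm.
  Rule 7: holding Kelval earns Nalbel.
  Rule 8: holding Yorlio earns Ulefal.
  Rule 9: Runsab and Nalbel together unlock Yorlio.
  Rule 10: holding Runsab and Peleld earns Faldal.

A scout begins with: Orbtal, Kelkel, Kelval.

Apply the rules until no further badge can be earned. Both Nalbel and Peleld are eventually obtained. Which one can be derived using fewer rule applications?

Nalbel

Nalbel: With Kelval, Nalbel is earned (Rule 7). [1 rule application]
Peleld: With Kelval, Nalbel is earned (Rule 7). With Kelval and Nalbel, Ulefal is earned (Rule 1). With Ulefal and Orbtal, Jorelm is earned (Rule 6). With Jorelm and Kelkel, Peleld is earned (Rule 4). [4 rule applications]
Nalbel needs fewer.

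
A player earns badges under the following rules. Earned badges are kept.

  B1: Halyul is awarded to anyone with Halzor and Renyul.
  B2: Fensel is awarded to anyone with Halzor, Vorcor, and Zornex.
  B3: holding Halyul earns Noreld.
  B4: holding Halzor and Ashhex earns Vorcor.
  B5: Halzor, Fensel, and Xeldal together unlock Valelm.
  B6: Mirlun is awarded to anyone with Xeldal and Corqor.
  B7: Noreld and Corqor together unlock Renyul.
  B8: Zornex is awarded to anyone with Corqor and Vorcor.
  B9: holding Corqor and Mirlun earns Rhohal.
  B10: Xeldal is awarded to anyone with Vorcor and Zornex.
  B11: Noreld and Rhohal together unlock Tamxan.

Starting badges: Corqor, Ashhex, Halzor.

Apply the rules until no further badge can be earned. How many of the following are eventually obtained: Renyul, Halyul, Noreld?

0

Renyul would need Noreld and Corqor (B7), but Noreld is never earned.
Halyul would need Halzor and Renyul (B1), but Renyul is never earned.
Noreld would need Halyul (B3), but Halyul is never earned.
None of the 3 are reached.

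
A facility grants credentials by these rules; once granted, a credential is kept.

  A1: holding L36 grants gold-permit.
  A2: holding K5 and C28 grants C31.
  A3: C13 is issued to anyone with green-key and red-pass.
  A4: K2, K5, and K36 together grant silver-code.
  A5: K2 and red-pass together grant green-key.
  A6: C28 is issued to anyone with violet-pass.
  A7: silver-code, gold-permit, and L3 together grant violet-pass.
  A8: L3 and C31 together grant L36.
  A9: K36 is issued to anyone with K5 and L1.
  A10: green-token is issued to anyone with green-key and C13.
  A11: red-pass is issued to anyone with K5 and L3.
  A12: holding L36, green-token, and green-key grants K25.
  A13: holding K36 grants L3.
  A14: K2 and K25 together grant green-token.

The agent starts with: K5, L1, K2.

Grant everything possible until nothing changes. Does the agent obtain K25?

K25 would need L36, green-token, and green-key (A12), but L36 is never granted.

No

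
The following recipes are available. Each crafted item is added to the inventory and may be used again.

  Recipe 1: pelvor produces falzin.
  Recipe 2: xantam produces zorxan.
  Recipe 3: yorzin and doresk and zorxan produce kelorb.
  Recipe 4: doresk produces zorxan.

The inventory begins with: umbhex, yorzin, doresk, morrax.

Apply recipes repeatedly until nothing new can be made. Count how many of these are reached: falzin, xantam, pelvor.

falzin would need pelvor (Recipe 1), but pelvor is never obtained.
No rule produces xantam, and it is not given.
No rule produces pelvor, and it is not given.
None of the 3 are reached.

0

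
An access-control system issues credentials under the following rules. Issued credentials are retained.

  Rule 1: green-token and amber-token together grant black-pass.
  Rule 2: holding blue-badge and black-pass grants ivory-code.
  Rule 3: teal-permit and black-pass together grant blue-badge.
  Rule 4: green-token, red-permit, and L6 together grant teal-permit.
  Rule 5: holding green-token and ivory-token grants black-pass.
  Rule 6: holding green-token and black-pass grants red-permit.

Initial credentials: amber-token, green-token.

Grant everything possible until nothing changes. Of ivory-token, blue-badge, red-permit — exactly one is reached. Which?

Holding green-token and amber-token grants black-pass (Rule 1).
Holding green-token and black-pass grants red-permit (Rule 6).
blue-badge would need teal-permit and black-pass (Rule 3), but teal-permit is never granted. No rule produces ivory-token, and it is not given.

red-permit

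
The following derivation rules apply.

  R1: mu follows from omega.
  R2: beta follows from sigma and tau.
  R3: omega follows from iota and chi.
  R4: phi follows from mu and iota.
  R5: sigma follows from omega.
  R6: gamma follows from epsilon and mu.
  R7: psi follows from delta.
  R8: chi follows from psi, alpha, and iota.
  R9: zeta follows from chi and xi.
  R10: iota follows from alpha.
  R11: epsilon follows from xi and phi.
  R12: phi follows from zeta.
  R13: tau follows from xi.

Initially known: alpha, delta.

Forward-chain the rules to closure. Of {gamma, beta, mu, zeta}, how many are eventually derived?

From alpha, R10 gives iota.
delta holds, so psi follows (R7).
psi, alpha, and iota hold, so chi follows (R8).
From iota and chi, R3 gives omega.
omega holds, so mu follows (R1).
gamma would need epsilon and mu (R6), but epsilon is never established.
beta would need sigma and tau (R2), but tau is never established.
mu: reached.
zeta would need chi and xi (R9), but xi is never established.
Reached: mu — 1 of the 4.

1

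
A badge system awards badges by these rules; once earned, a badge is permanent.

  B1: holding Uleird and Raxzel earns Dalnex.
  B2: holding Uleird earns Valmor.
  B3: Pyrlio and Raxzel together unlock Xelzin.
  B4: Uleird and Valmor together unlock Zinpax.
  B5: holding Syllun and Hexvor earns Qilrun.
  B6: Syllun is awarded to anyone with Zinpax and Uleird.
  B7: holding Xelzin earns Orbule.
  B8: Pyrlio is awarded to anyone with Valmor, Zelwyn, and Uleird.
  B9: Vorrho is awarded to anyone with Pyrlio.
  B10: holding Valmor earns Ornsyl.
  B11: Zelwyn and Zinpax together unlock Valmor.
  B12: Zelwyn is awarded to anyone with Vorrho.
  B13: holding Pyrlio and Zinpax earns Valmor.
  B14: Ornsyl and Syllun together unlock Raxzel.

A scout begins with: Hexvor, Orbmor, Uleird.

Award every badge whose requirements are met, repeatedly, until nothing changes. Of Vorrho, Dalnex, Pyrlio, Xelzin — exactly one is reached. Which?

Dalnex

With Uleird, Valmor is earned (B2).
With Uleird and Valmor, Zinpax is earned (B4).
With Valmor, Ornsyl is earned (B10).
With Zinpax and Uleird, Syllun is earned (B6).
With Ornsyl and Syllun, Raxzel is earned (B14).
With Uleird and Raxzel, Dalnex is earned (B1).
Vorrho would need Pyrlio (B9), but Pyrlio is never earned. Pyrlio would need Valmor, Zelwyn, and Uleird (B8), but Zelwyn is never earned. Xelzin would need Pyrlio and Raxzel (B3), but Pyrlio is never earned.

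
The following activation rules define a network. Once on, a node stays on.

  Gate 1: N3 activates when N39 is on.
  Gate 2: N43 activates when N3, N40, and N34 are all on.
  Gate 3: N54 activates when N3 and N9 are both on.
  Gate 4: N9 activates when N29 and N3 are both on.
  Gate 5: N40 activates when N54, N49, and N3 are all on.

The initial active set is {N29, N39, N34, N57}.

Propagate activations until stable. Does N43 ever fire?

N43 would need N3, N40, and N34 (Gate 2), but N40 never turns on.

No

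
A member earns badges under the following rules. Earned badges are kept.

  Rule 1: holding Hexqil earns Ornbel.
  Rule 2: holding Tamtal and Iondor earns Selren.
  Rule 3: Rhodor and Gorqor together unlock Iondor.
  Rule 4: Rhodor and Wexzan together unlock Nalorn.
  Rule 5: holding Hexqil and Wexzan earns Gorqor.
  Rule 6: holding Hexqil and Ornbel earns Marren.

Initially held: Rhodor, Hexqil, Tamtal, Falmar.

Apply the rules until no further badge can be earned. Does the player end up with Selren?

No

Selren would need Tamtal and Iondor (Rule 2), but Iondor is never earned.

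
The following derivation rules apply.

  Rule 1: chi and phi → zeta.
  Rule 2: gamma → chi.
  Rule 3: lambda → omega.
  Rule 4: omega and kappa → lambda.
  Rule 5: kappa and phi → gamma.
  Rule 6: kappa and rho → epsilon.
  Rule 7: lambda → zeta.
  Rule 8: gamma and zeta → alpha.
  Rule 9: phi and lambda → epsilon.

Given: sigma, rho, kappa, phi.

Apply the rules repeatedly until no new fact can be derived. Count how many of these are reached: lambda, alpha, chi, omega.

2

kappa and phi hold, so gamma follows (Rule 5).
From gamma, Rule 2 gives chi.
From chi and phi, Rule 1 gives zeta.
gamma and zeta hold, so alpha follows (Rule 8).
lambda would need omega and kappa (Rule 4), but omega is never established.
alpha: reached.
chi: reached.
omega would need lambda (Rule 3), but lambda is never established.
Reached: alpha and chi — 2 of the 4.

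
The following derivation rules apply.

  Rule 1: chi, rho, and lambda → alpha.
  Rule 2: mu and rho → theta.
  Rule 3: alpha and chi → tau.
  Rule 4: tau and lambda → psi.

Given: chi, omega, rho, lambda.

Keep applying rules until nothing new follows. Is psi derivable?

chi, rho, and lambda hold, so alpha follows (Rule 1).
alpha and chi hold, so tau follows (Rule 3).
tau and lambda hold, so psi follows (Rule 4).

Yes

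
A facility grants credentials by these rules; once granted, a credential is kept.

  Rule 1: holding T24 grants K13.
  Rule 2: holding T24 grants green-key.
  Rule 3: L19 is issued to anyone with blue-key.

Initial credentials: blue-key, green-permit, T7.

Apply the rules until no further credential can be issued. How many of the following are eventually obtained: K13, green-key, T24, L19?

Holding blue-key grants L19 (Rule 3).
K13 would need T24 (Rule 1), but T24 is never granted.
green-key would need T24 (Rule 2), but T24 is never granted.
No rule produces T24, and it is not given.
L19: reached.
Reached: L19 — 1 of the 4.

1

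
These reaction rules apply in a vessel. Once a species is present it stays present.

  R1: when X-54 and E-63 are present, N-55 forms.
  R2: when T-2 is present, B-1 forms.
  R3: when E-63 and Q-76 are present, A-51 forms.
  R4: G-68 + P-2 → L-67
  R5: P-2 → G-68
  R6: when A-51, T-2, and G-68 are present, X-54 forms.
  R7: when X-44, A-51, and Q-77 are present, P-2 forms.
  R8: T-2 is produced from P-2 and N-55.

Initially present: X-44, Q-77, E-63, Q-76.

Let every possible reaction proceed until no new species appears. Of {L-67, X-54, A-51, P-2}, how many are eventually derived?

E-63 and Q-76 present → A-51 forms (R3).
X-44, A-51, and Q-77 present → P-2 forms (R7).
P-2 present → G-68 forms (R5).
G-68 and P-2 present → L-67 forms (R4).
L-67: reached.
X-54 would need A-51, T-2, and G-68 (R6), but T-2 never forms.
A-51: reached.
P-2: reached.
Reached: L-67, A-51, and P-2 — 3 of the 4.

3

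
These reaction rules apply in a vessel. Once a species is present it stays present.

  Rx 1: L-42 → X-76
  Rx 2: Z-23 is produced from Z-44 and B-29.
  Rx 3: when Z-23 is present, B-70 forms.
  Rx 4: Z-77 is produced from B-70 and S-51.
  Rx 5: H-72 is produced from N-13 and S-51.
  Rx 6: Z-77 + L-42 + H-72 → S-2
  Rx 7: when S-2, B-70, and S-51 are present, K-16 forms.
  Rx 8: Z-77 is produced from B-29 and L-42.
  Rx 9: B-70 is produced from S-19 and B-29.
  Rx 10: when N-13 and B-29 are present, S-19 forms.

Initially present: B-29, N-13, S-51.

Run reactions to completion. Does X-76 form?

No

X-76 would need L-42 (Rx 1), but L-42 never forms.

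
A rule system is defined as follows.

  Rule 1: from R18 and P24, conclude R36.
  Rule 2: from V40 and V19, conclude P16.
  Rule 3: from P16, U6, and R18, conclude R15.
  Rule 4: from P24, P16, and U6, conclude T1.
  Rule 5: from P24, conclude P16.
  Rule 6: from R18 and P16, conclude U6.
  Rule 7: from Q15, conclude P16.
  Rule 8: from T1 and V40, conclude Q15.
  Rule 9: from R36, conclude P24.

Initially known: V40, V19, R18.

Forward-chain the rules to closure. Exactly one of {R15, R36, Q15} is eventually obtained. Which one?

From V40 and V19, Rule 2 gives P16.
From R18 and P16, Rule 6 gives U6.
From P16, U6, and R18, Rule 3 gives R15.
Q15 would need T1 and V40 (Rule 8), but T1 is never established. R36 would need R18 and P24 (Rule 1), but P24 is never established.

R15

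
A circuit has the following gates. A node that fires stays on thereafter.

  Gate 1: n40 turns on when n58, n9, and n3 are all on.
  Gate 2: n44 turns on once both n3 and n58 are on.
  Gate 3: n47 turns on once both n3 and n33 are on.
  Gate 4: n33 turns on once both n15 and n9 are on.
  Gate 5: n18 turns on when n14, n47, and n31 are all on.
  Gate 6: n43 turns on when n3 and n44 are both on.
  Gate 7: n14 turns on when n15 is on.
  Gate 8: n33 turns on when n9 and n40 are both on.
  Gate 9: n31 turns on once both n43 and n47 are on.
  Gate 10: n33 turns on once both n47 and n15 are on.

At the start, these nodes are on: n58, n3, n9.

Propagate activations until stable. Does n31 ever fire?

Yes

Gate 2: n3 and n58 on → n44 on.
Gate 1: n58, n9, and n3 on → n40 on.
n9 and n40 are on, so n33 turns on (Gate 8).
n3 and n44 are on, so n43 turns on (Gate 6).
n3 and n33 are on, so n47 turns on (Gate 3).
n43 and n47 are on, so n31 turns on (Gate 9).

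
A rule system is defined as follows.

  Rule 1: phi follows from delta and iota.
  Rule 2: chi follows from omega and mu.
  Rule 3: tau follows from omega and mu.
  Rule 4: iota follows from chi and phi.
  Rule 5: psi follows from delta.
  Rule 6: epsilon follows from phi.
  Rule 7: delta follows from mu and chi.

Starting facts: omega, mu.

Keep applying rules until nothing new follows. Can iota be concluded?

iota would need chi and phi (Rule 4), but phi is never established.

No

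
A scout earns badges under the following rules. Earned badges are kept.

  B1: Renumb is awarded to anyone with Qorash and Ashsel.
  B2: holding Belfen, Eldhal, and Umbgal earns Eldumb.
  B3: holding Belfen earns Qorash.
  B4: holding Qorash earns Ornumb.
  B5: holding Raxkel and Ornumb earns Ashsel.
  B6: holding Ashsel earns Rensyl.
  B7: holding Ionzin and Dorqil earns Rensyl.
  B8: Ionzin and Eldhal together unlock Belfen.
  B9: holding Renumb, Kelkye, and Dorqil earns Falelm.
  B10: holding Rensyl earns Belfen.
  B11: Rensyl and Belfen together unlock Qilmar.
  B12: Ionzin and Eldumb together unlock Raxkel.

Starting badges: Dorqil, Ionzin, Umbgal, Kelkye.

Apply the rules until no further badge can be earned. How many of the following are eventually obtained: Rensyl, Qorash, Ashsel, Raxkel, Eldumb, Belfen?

With Ionzin and Dorqil, Rensyl is earned (B7).
With Rensyl, Belfen is earned (B10).
With Belfen, Qorash is earned (B3).
Rensyl: reached.
Qorash: reached.
Ashsel would need Raxkel and Ornumb (B5), but Raxkel is never earned.
Raxkel would need Ionzin and Eldumb (B12), but Eldumb is never earned.
Eldumb would need Belfen, Eldhal, and Umbgal (B2), but Eldhal is never earned.
Belfen: reached.
Reached: Rensyl, Qorash, and Belfen — 3 of the 6.

3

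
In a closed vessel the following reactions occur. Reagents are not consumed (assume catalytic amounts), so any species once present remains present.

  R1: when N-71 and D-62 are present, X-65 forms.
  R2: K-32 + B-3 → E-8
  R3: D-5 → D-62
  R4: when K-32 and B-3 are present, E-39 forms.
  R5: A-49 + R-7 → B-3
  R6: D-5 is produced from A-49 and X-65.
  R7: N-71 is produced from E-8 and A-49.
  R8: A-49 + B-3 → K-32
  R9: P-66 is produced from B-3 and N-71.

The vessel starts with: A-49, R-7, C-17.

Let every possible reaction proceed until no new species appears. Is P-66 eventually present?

A-49 and R-7 present → B-3 forms (R5).
A-49 and B-3 present → K-32 forms (R8).
K-32 and B-3 present → E-8 forms (R2).
E-8 and A-49 present → N-71 forms (R7).
B-3 and N-71 present → P-66 forms (R9).

Yes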